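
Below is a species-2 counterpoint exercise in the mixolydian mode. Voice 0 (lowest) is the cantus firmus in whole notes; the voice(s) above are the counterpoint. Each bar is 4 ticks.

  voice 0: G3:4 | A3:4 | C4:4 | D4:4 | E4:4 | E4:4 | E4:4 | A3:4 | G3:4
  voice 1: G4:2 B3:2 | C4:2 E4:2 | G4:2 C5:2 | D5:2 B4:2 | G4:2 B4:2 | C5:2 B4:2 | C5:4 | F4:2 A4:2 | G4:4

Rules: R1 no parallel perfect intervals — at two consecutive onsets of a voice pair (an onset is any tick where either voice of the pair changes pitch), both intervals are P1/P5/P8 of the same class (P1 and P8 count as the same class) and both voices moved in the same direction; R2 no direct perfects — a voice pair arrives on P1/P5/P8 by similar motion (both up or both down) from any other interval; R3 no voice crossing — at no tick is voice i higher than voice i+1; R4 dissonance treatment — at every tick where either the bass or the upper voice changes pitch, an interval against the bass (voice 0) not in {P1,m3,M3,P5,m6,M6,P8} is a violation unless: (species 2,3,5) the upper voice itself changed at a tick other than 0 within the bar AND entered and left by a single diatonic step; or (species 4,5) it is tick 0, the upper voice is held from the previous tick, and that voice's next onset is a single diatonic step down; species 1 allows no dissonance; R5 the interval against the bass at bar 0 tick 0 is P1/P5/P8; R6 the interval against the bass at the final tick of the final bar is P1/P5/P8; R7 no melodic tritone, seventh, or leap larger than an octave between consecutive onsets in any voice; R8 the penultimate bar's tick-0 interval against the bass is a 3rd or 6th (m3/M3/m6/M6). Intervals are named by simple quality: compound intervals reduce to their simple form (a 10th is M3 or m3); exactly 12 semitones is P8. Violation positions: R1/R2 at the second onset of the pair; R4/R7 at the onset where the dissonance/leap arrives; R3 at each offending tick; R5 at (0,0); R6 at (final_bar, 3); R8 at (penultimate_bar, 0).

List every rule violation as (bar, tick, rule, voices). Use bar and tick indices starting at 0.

bar 0: v0=G3 v1=G4 downbeat P8
bar 1: v0=A3 v1=C4 downbeat m3
bar 2: v0=C4 v1=G4 downbeat P5
bar 3: v0=D4 v1=D5 downbeat P8
bar 4: v0=E4 v1=G4 downbeat m3
bar 5: v0=E4 v1=C5 downbeat m6
bar 6: v0=E4 v1=C5 downbeat m6
bar 7: v0=A3 v1=F4 downbeat m6
bar 8: v0=G3 v1=G4 downbeat P8
  -> R1 @ bar 2 tick 0 v(0, 1): A3/E4 P5 -> C4/G4 P5 similar
  -> R1 @ bar 3 tick 0 v(0, 1): C4/C5 P8 -> D4/D5 P8 similar
  -> R1 @ bar 8 tick 0 v(0, 1): A3/A4 P8 -> G3/G4 P8 similar

(2, 0, R1, (0, 1))
(3, 0, R1, (0, 1))
(8, 0, R1, (0, 1))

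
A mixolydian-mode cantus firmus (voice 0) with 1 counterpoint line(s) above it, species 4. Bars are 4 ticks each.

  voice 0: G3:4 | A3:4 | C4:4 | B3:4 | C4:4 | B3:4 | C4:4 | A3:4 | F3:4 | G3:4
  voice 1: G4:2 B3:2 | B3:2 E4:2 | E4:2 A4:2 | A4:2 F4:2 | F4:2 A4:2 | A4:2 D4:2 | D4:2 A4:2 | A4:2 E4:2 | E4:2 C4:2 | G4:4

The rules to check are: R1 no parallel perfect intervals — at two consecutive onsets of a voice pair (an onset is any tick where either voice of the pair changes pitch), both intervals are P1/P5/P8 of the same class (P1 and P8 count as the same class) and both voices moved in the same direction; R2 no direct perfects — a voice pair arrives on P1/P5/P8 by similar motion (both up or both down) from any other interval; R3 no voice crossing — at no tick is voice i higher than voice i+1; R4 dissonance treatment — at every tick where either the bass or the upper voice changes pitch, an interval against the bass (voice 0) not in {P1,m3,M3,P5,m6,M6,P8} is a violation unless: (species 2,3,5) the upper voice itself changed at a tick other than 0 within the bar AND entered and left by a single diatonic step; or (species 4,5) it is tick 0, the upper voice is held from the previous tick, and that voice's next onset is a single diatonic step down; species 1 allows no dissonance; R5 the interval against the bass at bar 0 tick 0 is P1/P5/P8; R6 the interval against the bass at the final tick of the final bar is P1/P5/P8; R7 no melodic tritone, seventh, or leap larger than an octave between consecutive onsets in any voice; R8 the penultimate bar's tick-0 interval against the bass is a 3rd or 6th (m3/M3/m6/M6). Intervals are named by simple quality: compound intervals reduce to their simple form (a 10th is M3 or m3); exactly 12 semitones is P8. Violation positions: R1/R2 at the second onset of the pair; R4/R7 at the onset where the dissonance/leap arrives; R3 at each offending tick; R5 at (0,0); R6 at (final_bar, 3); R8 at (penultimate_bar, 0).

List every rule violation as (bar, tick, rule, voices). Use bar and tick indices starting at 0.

bar 0: v0=G3 v1=G4 downbeat P8
bar 1: v0=A3 v1=B3 downbeat M2
bar 2: v0=C4 v1=E4 downbeat M3
bar 3: v0=B3 v1=A4 downbeat m7
bar 4: v0=C4 v1=F4 downbeat P4
bar 5: v0=B3 v1=A4 downbeat m7
bar 6: v0=C4 v1=D4 downbeat M2
bar 7: v0=A3 v1=A4 downbeat P8
bar 8: v0=F3 v1=E4 downbeat M7
bar 9: v0=G3 v1=G4 downbeat P8
  -> R4 @ bar 1 tick 0 v(0, 1): A3/B3 M2 untreated
  -> R4 @ bar 3 tick 0 v(0, 1): B3/A4 m7 untreated
  -> R4 @ bar 3 tick 2 v(0, 1): B3/F4 TT untreated
  -> R4 @ bar 4 tick 0 v(0, 1): C4/F4 P4 untreated
  -> R4 @ bar 5 tick 0 v(0, 1): B3/A4 m7 untreated
  -> R4 @ bar 6 tick 0 v(0, 1): C4/D4 M2 untreated
  -> R4 @ bar 8 tick 0 v(0, 1): F3/E4 M7 untreated
  -> R8 @ bar 8 tick 0 v(0, 1): penult M7 not 3rd/6th
  -> R2 @ bar 9 tick 0 v(0, 1): F3/C4 P5 -> G3/G4 P8 similar

(1, 0, R4, (0, 1))
(3, 0, R4, (0, 1))
(3, 2, R4, (0, 1))
(4, 0, R4, (0, 1))
(5, 0, R4, (0, 1))
(6, 0, R4, (0, 1))
(8, 0, R4, (0, 1))
(8, 0, R8, (0, 1))
(9, 0, R2, (0, 1))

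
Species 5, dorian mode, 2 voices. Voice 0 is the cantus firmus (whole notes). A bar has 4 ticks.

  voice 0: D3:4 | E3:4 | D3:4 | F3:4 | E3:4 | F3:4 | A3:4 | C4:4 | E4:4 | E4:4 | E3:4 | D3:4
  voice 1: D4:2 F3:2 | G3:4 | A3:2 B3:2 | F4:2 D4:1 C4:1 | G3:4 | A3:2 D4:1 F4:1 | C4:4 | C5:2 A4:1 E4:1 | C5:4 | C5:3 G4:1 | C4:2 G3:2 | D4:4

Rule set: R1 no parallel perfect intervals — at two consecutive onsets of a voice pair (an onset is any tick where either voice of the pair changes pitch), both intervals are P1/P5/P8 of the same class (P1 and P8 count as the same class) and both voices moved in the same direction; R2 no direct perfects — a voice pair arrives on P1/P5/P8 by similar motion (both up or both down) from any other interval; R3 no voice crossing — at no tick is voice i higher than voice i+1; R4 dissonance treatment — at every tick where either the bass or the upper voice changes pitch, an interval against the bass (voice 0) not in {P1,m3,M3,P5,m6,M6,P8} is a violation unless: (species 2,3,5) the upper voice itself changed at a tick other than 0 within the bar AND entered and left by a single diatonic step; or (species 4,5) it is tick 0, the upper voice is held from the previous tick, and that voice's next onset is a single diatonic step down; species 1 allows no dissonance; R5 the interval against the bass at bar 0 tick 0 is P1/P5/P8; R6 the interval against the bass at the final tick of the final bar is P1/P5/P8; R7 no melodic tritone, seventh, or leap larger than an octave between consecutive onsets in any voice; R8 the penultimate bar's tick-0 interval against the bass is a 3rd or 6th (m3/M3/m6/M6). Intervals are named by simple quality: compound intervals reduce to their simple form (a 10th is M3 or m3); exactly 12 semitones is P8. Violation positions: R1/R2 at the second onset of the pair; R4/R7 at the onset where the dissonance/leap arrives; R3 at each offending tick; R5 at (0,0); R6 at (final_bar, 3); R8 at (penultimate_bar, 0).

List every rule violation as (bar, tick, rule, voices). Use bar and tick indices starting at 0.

bar 0: v0=D3 v1=D4 downbeat P8
bar 1: v0=E3 v1=G3 downbeat m3
bar 2: v0=D3 v1=A3 downbeat P5
bar 3: v0=F3 v1=F4 downbeat P8
bar 4: v0=E3 v1=G3 downbeat m3
bar 5: v0=F3 v1=A3 downbeat M3
bar 6: v0=A3 v1=C4 downbeat m3
bar 7: v0=C4 v1=C5 downbeat P8
bar 8: v0=E4 v1=C5 downbeat m6
bar 9: v0=E4 v1=C5 downbeat m6
bar 10: v0=E3 v1=C4 downbeat m6
bar 11: v0=D3 v1=D4 downbeat P8
  -> R2 @ bar 3 tick 0 v(0, 1): D3/B3 M6 -> F3/F4 P8 similar
  -> R7 @ bar 3 tick 0 v(1,): B3->F4 leap 6st
  -> R2 @ bar 7 tick 0 v(0, 1): A3/C4 m3 -> C4/C5 P8 similar

(3, 0, R2, (0, 1))
(3, 0, R7, (1,))
(7, 0, R2, (0, 1))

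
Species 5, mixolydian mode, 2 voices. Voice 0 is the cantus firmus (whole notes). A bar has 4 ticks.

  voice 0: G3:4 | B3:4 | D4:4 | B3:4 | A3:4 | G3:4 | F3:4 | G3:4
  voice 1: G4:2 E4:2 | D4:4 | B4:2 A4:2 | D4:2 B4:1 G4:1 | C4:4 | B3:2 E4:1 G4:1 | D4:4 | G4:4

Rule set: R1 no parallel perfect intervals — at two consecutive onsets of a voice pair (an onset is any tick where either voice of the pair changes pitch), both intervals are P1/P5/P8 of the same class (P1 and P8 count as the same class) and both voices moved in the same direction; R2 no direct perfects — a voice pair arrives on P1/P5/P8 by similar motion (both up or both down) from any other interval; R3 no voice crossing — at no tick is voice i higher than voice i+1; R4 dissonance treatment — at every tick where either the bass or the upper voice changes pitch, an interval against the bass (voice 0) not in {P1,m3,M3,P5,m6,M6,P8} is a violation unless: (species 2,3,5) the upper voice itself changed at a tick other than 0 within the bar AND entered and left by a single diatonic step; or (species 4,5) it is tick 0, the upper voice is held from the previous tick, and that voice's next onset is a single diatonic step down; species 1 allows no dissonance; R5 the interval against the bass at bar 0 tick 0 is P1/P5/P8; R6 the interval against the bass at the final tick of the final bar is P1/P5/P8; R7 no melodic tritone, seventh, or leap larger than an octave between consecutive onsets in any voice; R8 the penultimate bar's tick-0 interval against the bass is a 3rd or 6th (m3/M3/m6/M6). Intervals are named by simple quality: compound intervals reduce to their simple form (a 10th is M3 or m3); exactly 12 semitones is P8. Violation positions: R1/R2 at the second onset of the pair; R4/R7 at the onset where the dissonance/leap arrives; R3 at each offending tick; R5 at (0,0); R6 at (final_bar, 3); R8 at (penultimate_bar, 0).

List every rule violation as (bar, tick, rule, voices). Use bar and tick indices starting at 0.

(7, 0, R2, (0, 1))

bar 0: v0=G3 v1=G4 downbeat P8
bar 1: v0=B3 v1=D4 downbeat m3
bar 2: v0=D4 v1=B4 downbeat M6
bar 3: v0=B3 v1=D4 downbeat m3
bar 4: v0=A3 v1=C4 downbeat m3
bar 5: v0=G3 v1=B3 downbeat M3
bar 6: v0=F3 v1=D4 downbeat M6
bar 7: v0=G3 v1=G4 downbeat P8
  -> R2 @ bar 7 tick 0 v(0, 1): F3/D4 M6 -> G3/G4 P8 similar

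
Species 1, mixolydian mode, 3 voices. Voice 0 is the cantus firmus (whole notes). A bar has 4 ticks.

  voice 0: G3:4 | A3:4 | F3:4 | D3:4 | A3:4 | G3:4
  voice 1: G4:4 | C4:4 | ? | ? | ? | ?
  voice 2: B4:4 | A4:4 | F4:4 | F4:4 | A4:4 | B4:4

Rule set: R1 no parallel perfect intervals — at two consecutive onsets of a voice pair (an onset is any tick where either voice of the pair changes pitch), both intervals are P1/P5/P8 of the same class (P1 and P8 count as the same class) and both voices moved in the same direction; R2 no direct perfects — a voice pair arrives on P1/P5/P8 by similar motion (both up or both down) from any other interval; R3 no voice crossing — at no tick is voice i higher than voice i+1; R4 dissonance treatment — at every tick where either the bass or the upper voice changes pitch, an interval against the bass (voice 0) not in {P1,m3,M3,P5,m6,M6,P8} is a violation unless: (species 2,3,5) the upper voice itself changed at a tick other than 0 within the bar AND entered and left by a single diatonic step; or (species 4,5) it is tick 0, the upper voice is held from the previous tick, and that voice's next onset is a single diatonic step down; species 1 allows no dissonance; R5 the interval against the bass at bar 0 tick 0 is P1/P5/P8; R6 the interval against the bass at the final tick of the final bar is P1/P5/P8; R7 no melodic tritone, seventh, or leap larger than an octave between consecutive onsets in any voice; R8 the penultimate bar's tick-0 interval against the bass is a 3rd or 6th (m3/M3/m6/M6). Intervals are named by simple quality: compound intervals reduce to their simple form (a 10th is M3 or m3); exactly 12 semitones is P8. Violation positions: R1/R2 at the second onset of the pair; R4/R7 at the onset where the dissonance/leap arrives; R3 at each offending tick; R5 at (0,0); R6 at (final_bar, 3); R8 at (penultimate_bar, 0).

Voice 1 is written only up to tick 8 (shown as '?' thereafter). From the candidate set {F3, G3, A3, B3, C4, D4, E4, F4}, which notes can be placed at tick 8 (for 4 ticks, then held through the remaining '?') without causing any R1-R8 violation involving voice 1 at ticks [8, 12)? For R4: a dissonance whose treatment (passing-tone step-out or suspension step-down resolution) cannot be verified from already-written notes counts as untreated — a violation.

{A3, C4, D4, F4}

F3: violates R2
G3: violates R4
A3: legal
B3: violates R4
C4: legal
D4: legal
E4: violates R4
F4: legal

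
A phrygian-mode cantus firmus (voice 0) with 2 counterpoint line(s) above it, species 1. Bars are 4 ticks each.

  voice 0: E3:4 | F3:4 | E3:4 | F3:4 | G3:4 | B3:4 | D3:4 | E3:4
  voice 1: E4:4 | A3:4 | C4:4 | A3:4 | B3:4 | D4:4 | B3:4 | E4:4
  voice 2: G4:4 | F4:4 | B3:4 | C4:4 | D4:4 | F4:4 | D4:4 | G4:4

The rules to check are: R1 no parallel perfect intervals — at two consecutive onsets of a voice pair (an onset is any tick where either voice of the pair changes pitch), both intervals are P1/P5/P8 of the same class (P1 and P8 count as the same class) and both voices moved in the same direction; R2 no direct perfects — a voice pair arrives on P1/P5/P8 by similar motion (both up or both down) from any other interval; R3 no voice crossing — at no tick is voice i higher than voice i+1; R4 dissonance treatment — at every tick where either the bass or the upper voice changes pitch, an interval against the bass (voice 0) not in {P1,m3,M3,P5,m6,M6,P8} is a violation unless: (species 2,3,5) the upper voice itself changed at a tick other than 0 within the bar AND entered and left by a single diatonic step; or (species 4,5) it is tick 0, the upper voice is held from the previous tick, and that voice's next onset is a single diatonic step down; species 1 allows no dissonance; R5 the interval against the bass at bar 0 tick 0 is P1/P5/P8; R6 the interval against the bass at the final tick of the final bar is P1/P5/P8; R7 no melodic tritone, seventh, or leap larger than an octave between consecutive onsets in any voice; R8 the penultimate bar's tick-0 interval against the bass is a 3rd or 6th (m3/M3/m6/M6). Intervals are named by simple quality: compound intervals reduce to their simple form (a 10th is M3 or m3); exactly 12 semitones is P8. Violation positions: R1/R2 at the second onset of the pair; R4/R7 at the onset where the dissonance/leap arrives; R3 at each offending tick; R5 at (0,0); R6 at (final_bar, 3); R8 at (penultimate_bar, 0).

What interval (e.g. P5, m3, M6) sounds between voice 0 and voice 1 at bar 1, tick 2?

M3

voice 0=F3 voice 1=A3 -> M3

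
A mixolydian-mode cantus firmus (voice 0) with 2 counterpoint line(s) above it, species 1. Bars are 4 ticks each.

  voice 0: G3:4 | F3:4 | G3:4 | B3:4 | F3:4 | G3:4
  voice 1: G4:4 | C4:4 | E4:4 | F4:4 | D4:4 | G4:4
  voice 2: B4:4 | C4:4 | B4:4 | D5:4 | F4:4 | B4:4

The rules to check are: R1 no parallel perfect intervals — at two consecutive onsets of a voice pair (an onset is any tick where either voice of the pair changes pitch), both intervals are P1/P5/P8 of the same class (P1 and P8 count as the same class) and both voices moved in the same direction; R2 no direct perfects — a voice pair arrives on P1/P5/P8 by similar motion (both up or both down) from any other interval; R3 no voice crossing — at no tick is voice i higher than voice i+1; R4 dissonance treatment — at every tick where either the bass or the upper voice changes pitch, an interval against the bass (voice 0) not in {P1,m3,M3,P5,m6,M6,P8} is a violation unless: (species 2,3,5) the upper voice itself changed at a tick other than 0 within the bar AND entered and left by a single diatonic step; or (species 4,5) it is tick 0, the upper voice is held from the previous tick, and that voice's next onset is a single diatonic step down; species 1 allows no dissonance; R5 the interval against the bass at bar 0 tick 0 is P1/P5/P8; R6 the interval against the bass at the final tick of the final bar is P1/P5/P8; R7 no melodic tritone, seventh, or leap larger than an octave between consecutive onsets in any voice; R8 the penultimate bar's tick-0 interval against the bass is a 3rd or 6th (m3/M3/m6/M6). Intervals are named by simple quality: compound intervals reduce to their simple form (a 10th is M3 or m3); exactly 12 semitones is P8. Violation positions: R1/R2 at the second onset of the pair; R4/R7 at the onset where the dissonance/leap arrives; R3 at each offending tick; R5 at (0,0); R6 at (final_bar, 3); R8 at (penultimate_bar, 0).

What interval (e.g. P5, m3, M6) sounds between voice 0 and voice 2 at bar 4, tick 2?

P8

voice 0=F3 voice 2=F4 -> P8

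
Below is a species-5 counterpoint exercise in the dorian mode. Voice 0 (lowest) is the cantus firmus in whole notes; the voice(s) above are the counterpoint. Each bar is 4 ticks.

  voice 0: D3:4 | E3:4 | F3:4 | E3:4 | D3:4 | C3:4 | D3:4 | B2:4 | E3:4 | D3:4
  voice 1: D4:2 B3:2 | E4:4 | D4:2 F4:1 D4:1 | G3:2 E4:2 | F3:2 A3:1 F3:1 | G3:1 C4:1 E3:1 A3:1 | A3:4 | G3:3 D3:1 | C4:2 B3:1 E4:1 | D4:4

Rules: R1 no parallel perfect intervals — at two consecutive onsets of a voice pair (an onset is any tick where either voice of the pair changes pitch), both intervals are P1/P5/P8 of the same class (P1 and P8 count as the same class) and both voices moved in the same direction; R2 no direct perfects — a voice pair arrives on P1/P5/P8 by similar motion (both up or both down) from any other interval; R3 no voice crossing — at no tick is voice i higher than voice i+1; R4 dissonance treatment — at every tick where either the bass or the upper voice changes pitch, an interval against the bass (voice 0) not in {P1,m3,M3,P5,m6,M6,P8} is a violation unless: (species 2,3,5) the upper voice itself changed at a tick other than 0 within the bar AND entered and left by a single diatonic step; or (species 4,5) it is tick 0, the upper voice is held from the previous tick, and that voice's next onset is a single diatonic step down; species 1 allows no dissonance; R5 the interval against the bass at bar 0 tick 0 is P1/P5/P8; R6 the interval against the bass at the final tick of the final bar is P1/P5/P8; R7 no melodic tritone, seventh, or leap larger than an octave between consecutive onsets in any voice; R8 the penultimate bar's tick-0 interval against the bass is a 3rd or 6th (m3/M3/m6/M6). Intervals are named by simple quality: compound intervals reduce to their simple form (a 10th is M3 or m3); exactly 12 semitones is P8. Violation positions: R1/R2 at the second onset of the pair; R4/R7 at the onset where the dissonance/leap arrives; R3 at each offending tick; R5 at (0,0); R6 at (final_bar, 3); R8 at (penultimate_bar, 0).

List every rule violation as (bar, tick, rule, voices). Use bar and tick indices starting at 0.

(1, 0, R2, (0, 1))
(4, 0, R7, (1,))
(8, 0, R7, (1,))
(9, 0, R1, (0, 1))

bar 0: v0=D3 v1=D4 downbeat P8
bar 1: v0=E3 v1=E4 downbeat P8
bar 2: v0=F3 v1=D4 downbeat M6
bar 3: v0=E3 v1=G3 downbeat m3
bar 4: v0=D3 v1=F3 downbeat m3
bar 5: v0=C3 v1=G3 downbeat P5
bar 6: v0=D3 v1=A3 downbeat P5
bar 7: v0=B2 v1=G3 downbeat m6
bar 8: v0=E3 v1=C4 downbeat m6
bar 9: v0=D3 v1=D4 downbeat P8
  -> R2 @ bar 1 tick 0 v(0, 1): D3/B3 M6 -> E3/E4 P8 similar
  -> R7 @ bar 4 tick 0 v(1,): E4->F3 leap 11st
  -> R7 @ bar 8 tick 0 v(1,): D3->C4 leap 10st
  -> R1 @ bar 9 tick 0 v(0, 1): E3/E4 P8 -> D3/D4 P8 similar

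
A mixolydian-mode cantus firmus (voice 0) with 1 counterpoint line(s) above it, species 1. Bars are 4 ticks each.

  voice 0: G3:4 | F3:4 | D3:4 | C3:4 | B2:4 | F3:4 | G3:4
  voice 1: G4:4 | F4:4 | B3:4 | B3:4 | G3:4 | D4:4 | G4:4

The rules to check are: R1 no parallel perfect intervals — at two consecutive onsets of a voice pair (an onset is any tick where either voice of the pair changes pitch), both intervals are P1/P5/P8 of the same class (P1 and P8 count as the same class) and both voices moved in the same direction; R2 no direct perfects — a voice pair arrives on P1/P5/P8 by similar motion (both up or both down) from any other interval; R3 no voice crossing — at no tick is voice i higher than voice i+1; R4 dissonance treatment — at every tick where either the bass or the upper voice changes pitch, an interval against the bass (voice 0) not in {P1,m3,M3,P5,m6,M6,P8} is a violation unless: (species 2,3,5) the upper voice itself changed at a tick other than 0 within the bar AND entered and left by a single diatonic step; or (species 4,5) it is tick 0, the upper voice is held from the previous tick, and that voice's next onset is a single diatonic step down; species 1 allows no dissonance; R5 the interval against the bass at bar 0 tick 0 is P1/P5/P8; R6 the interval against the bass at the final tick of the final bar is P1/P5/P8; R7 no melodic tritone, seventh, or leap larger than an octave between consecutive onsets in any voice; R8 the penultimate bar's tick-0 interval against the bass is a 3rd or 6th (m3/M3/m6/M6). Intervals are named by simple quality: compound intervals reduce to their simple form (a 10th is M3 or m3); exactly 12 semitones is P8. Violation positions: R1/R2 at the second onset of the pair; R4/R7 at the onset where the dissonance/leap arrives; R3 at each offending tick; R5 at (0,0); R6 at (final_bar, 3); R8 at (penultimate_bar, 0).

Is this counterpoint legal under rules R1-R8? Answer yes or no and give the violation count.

bar 0: v0=G3 v1=G4 (P8)
bar 1: v0=F3 v1=F4 (P8)
bar 2: v0=D3 v1=B3 (M6)
bar 3: v0=C3 v1=B3 (M7)
bar 4: v0=B2 v1=G3 (m6)
bar 5: v0=F3 v1=D4 (M6)
bar 6: v0=G3 v1=G4 (P8)
  R1 @ bar1.0: G3/G4 P8 -> F3/F4 P8 similar
  R7 @ bar2.0: F4->B3 leap 6st
  R4 @ bar3.0: C3/B3 M7 untreated
  R7 @ bar5.0: B2->F3 leap 6st
  R2 @ bar6.0: F3/D4 M6 -> G3/G4 P8 similar

No (5 violations)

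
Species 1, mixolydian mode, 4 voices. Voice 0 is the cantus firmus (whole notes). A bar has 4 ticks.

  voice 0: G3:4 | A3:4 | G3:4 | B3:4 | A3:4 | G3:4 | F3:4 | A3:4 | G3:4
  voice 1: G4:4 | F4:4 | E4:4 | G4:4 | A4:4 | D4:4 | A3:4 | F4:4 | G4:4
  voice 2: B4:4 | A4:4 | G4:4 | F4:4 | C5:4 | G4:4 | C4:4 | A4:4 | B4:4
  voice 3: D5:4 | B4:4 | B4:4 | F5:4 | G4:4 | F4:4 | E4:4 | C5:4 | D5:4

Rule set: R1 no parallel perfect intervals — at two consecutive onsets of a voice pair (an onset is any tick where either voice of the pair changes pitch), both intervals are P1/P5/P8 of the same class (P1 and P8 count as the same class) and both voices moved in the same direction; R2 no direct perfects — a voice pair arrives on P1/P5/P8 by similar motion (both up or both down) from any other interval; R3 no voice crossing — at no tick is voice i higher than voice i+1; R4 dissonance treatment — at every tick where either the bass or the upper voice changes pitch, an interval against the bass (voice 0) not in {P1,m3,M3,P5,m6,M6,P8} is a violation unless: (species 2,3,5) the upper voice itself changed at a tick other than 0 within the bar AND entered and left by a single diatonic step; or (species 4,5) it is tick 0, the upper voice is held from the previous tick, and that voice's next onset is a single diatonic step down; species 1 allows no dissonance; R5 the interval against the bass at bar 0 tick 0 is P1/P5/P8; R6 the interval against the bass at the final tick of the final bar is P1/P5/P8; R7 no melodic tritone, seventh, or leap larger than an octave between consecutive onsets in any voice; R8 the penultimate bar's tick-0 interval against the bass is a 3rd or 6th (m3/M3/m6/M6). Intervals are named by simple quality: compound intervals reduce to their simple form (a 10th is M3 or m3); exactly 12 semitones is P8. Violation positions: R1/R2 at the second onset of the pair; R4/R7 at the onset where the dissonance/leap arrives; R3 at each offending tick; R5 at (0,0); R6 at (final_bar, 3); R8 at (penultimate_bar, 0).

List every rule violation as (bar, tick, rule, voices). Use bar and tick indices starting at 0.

(0, 0, R5, (0, 2))
(1, 0, R4, (0, 3))
(2, 0, R1, (0, 2))
(3, 0, R3, (1, 2))
(3, 0, R4, (0, 2))
(3, 0, R4, (0, 3))
(3, 0, R7, (3,))
(3, 1, R3, (1, 2))
(3, 2, R3, (1, 2))
(3, 3, R3, (1, 2))
(4, 0, R3, (2, 3))
(4, 0, R4, (0, 3))
(4, 0, R7, (3,))
(4, 1, R3, (2, 3))
(4, 2, R3, (2, 3))
(4, 3, R3, (2, 3))
(5, 0, R2, (0, 1))
(5, 0, R2, (0, 2))
(5, 0, R3, (2, 3))
(5, 0, R4, (0, 3))
(5, 1, R3, (2, 3))
(5, 2, R3, (2, 3))
(5, 3, R3, (2, 3))
(6, 0, R2, (0, 2))
(6, 0, R2, (1, 3))
(6, 0, R4, (0, 3))
(7, 0, R1, (1, 3))
(7, 0, R2, (0, 2))
(7, 0, R8, (0, 2))
(8, 0, R1, (1, 3))
(8, 3, R6, (0, 2))

bar 0: v0=G3 v1=G4 v2=B4 v3=D5 downbeat P5
bar 1: v0=A3 v1=F4 v2=A4 v3=B4 downbeat M2
bar 2: v0=G3 v1=E4 v2=G4 v3=B4 downbeat M3
bar 3: v0=B3 v1=G4 v2=F4 v3=F5 downbeat TT
bar 4: v0=A3 v1=A4 v2=C5 v3=G4 downbeat m7
bar 5: v0=G3 v1=D4 v2=G4 v3=F4 downbeat m7
bar 6: v0=F3 v1=A3 v2=C4 v3=E4 downbeat M7
bar 7: v0=A3 v1=F4 v2=A4 v3=C5 downbeat m3
bar 8: v0=G3 v1=G4 v2=B4 v3=D5 downbeat P5
  -> R5 @ bar 0 tick 0 v(0, 2): opens on M3
  -> R4 @ bar 1 tick 0 v(0, 3): A3/B4 M2 untreated
  -> R1 @ bar 2 tick 0 v(0, 2): A3/A4 P8 -> G3/G4 P8 similar
  -> R3 @ bar 3 tick 0 v(1, 2): G4 above F4
  -> R4 @ bar 3 tick 0 v(0, 2): B3/F4 TT untreated
  -> R4 @ bar 3 tick 0 v(0, 3): B3/F5 TT untreated
  -> R7 @ bar 3 tick 0 v(3,): B4->F5 leap 6st
  -> R3 @ bar 3 tick 1 v(1, 2): G4 above F4
  -> R3 @ bar 3 tick 2 v(1, 2): G4 above F4
  -> R3 @ bar 3 tick 3 v(1, 2): G4 above F4
  -> R3 @ bar 4 tick 0 v(2, 3): C5 above G4
  -> R4 @ bar 4 tick 0 v(0, 3): A3/G4 m7 untreated
  -> R7 @ bar 4 tick 0 v(3,): F5->G4 leap 10st
  -> R3 @ bar 4 tick 1 v(2, 3): C5 above G4
  -> R3 @ bar 4 tick 2 v(2, 3): C5 above G4
  -> R3 @ bar 4 tick 3 v(2, 3): C5 above G4
  -> R2 @ bar 5 tick 0 v(0, 1): A3/A4 P8 -> G3/D4 P5 similar
  -> R2 @ bar 5 tick 0 v(0, 2): A3/C5 m3 -> G3/G4 P8 similar
  -> R3 @ bar 5 tick 0 v(2, 3): G4 above F4
  -> R4 @ bar 5 tick 0 v(0, 3): G3/F4 m7 untreated
  -> R3 @ bar 5 tick 1 v(2, 3): G4 above F4
  -> R3 @ bar 5 tick 2 v(2, 3): G4 above F4
  -> R3 @ bar 5 tick 3 v(2, 3): G4 above F4
  -> R2 @ bar 6 tick 0 v(0, 2): G3/G4 P8 -> F3/C4 P5 similar
  -> R2 @ bar 6 tick 0 v(1, 3): D4/F4 m3 -> A3/E4 P5 similar
  -> R4 @ bar 6 tick 0 v(0, 3): F3/E4 M7 untreated
  -> R1 @ bar 7 tick 0 v(1, 3): A3/E4 P5 -> F4/C5 P5 similar
  -> R2 @ bar 7 tick 0 v(0, 2): F3/C4 P5 -> A3/A4 P8 similar
  -> R8 @ bar 7 tick 0 v(0, 2): penult P8 not 3rd/6th
  -> R1 @ bar 8 tick 0 v(1, 3): F4/C5 P5 -> G4/D5 P5 similar
  -> R6 @ bar 8 tick 3 v(0, 2): closes on M3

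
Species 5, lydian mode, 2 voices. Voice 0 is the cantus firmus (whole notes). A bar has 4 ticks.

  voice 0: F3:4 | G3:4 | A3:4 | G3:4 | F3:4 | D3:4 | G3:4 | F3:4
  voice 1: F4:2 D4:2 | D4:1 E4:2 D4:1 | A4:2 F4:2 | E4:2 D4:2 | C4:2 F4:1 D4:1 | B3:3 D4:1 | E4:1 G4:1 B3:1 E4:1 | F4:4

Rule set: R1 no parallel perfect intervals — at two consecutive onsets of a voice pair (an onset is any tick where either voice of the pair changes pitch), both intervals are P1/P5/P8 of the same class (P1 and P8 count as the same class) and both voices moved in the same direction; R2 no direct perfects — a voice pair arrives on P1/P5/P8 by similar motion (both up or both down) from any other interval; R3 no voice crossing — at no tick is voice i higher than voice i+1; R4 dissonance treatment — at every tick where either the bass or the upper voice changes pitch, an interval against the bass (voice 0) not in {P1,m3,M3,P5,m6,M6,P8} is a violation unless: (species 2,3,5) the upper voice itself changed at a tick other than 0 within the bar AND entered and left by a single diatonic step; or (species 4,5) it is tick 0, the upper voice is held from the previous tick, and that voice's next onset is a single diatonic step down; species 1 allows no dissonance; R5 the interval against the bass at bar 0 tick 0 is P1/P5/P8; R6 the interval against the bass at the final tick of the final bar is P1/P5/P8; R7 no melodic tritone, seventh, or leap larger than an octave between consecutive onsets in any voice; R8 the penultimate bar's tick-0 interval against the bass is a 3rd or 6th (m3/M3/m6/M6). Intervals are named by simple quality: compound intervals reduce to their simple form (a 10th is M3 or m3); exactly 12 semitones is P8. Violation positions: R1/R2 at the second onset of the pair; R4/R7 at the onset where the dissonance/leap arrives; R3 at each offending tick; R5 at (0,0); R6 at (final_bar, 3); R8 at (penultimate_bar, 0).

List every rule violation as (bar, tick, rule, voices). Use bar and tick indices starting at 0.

(2, 0, R2, (0, 1))
(4, 0, R1, (0, 1))

bar 0: v0=F3 v1=F4 downbeat P8
bar 1: v0=G3 v1=D4 downbeat P5
bar 2: v0=A3 v1=A4 downbeat P8
bar 3: v0=G3 v1=E4 downbeat M6
bar 4: v0=F3 v1=C4 downbeat P5
bar 5: v0=D3 v1=B3 downbeat M6
bar 6: v0=G3 v1=E4 downbeat M6
bar 7: v0=F3 v1=F4 downbeat P8
  -> R2 @ bar 2 tick 0 v(0, 1): G3/D4 P5 -> A3/A4 P8 similar
  -> R1 @ bar 4 tick 0 v(0, 1): G3/D4 P5 -> F3/C4 P5 similar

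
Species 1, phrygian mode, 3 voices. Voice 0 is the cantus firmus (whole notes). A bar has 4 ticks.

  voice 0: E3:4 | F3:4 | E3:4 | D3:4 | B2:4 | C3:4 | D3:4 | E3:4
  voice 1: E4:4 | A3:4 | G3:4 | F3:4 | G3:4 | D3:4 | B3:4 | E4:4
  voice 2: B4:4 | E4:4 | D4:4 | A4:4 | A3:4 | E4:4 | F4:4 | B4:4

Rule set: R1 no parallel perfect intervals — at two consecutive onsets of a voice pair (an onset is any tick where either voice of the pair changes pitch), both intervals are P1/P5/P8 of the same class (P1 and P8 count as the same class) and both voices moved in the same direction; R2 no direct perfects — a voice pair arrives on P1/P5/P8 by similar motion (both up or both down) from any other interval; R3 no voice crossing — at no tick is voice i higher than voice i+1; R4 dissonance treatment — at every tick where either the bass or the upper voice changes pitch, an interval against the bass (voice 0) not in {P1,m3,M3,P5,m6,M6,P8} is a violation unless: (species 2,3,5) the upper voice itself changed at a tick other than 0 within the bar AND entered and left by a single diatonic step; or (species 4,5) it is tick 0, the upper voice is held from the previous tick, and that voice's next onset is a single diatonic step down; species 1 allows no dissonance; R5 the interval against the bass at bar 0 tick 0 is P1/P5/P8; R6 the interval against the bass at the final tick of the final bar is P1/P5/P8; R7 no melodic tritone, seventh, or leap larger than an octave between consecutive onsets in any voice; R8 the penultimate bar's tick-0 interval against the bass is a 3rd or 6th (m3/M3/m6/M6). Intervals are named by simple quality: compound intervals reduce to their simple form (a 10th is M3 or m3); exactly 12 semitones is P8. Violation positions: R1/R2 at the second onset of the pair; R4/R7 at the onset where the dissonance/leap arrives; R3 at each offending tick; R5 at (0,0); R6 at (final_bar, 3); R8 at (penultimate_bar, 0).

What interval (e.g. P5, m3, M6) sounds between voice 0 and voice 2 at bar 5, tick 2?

M3

voice 0=C3 voice 2=E4 -> M3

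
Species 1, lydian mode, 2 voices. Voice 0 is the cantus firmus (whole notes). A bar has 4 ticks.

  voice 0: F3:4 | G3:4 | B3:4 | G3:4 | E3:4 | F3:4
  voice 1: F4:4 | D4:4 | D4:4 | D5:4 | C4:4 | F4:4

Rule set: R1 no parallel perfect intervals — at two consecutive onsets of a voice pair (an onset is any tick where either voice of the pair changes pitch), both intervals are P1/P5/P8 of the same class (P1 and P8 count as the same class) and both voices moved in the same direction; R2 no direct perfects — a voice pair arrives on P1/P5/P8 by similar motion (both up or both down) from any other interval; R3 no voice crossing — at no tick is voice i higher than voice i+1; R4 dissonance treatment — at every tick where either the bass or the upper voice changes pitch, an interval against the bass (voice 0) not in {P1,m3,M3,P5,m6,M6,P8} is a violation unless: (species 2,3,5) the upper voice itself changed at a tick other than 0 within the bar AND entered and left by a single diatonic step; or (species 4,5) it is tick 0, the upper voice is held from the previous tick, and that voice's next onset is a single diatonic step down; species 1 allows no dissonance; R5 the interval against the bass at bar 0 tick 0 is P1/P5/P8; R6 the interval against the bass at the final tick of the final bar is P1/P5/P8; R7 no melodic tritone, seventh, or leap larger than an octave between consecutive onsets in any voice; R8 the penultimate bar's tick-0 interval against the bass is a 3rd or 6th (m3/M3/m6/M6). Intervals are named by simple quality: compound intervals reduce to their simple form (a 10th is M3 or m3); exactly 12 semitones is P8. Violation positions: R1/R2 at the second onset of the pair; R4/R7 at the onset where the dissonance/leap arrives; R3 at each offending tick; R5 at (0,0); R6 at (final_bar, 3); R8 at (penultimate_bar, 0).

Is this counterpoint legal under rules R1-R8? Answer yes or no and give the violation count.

No (2 violations)

bar 0: v0=F3 v1=F4 (P8)
bar 1: v0=G3 v1=D4 (P5)
bar 2: v0=B3 v1=D4 (m3)
bar 3: v0=G3 v1=D5 (P5)
bar 4: v0=E3 v1=C4 (m6)
bar 5: v0=F3 v1=F4 (P8)
  R7 @ bar4.0: D5->C4 leap 14st
  R2 @ bar5.0: E3/C4 m6 -> F3/F4 P8 similar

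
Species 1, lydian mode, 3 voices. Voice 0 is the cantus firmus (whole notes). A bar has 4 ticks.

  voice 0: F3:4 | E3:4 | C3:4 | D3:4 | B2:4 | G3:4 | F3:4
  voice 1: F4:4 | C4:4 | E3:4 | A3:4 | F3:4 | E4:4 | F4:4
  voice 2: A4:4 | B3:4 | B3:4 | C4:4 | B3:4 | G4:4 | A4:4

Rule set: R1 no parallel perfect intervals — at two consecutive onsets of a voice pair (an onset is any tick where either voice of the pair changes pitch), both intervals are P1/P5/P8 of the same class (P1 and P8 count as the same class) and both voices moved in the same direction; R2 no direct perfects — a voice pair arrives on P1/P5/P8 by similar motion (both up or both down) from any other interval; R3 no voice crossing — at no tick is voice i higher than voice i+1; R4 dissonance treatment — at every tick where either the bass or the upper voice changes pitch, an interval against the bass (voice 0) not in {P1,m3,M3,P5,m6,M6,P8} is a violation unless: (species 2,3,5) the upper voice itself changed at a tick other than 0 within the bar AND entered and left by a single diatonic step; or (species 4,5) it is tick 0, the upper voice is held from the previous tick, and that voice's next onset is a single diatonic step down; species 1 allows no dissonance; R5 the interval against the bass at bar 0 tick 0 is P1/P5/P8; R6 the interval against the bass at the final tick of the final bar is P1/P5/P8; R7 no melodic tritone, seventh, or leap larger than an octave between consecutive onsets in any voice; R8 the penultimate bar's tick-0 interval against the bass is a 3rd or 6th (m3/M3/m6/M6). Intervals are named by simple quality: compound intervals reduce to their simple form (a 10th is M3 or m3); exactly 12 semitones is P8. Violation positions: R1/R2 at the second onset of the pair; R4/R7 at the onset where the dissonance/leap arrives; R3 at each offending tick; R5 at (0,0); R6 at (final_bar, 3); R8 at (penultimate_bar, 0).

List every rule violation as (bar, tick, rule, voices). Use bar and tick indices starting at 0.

(0, 0, R5, (0, 2))
(1, 0, R2, (0, 2))
(1, 0, R3, (1, 2))
(1, 0, R7, (2,))
(1, 1, R3, (1, 2))
(1, 2, R3, (1, 2))
(1, 3, R3, (1, 2))
(2, 0, R4, (0, 2))
(3, 0, R2, (0, 1))
(3, 0, R4, (0, 2))
(4, 0, R2, (0, 2))
(4, 0, R4, (0, 1))
(5, 0, R1, (0, 2))
(5, 0, R7, (1,))
(5, 0, R8, (0, 2))
(6, 3, R6, (0, 2))

bar 0: v0=F3 v1=F4 v2=A4 downbeat M3
bar 1: v0=E3 v1=C4 v2=B3 downbeat P5
bar 2: v0=C3 v1=E3 v2=B3 downbeat M7
bar 3: v0=D3 v1=A3 v2=C4 downbeat m7
bar 4: v0=B2 v1=F3 v2=B3 downbeat P8
bar 5: v0=G3 v1=E4 v2=G4 downbeat P8
bar 6: v0=F3 v1=F4 v2=A4 downbeat M3
  -> R5 @ bar 0 tick 0 v(0, 2): opens on M3
  -> R2 @ bar 1 tick 0 v(0, 2): F3/A4 M3 -> E3/B3 P5 similar
  -> R3 @ bar 1 tick 0 v(1, 2): C4 above B3
  -> R7 @ bar 1 tick 0 v(2,): A4->B3 leap 10st
  -> R3 @ bar 1 tick 1 v(1, 2): C4 above B3
  -> R3 @ bar 1 tick 2 v(1, 2): C4 above B3
  -> R3 @ bar 1 tick 3 v(1, 2): C4 above B3
  -> R4 @ bar 2 tick 0 v(0, 2): C3/B3 M7 untreated
  -> R2 @ bar 3 tick 0 v(0, 1): C3/E3 M3 -> D3/A3 P5 similar
  -> R4 @ bar 3 tick 0 v(0, 2): D3/C4 m7 untreated
  -> R2 @ bar 4 tick 0 v(0, 2): D3/C4 m7 -> B2/B3 P8 similar
  -> R4 @ bar 4 tick 0 v(0, 1): B2/F3 TT untreated
  -> R1 @ bar 5 tick 0 v(0, 2): B2/B3 P8 -> G3/G4 P8 similar
  -> R7 @ bar 5 tick 0 v(1,): F3->E4 leap 11st
  -> R8 @ bar 5 tick 0 v(0, 2): penult P8 not 3rd/6th
  -> R6 @ bar 6 tick 3 v(0, 2): closes on M3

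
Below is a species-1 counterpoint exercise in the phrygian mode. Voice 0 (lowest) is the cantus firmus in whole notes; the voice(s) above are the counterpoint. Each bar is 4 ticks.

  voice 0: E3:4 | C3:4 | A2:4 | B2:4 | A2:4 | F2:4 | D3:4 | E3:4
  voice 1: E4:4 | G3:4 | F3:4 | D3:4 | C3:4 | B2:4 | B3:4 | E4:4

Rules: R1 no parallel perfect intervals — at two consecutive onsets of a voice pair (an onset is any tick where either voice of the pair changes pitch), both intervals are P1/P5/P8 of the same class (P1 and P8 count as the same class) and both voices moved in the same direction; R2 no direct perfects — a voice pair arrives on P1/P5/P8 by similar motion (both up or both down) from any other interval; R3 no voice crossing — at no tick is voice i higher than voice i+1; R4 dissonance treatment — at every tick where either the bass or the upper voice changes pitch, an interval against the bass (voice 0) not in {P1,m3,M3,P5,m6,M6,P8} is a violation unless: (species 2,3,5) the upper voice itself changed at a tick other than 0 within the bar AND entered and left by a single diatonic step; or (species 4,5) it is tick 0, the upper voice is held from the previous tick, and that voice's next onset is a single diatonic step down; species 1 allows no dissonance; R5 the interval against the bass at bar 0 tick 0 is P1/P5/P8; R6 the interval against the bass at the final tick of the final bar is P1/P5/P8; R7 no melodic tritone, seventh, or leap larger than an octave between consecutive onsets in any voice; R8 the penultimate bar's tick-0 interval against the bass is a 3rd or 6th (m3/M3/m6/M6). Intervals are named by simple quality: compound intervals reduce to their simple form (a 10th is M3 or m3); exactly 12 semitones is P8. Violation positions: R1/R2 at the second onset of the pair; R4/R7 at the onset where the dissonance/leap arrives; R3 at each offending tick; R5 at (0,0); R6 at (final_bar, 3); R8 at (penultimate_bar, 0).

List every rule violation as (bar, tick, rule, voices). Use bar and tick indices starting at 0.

(1, 0, R2, (0, 1))
(5, 0, R4, (0, 1))
(7, 0, R2, (0, 1))

bar 0: v0=E3 v1=E4 downbeat P8
bar 1: v0=C3 v1=G3 downbeat P5
bar 2: v0=A2 v1=F3 downbeat m6
bar 3: v0=B2 v1=D3 downbeat m3
bar 4: v0=A2 v1=C3 downbeat m3
bar 5: v0=F2 v1=B2 downbeat TT
bar 6: v0=D3 v1=B3 downbeat M6
bar 7: v0=E3 v1=E4 downbeat P8
  -> R2 @ bar 1 tick 0 v(0, 1): E3/E4 P8 -> C3/G3 P5 similar
  -> R4 @ bar 5 tick 0 v(0, 1): F2/B2 TT untreated
  -> R2 @ bar 7 tick 0 v(0, 1): D3/B3 M6 -> E3/E4 P8 similar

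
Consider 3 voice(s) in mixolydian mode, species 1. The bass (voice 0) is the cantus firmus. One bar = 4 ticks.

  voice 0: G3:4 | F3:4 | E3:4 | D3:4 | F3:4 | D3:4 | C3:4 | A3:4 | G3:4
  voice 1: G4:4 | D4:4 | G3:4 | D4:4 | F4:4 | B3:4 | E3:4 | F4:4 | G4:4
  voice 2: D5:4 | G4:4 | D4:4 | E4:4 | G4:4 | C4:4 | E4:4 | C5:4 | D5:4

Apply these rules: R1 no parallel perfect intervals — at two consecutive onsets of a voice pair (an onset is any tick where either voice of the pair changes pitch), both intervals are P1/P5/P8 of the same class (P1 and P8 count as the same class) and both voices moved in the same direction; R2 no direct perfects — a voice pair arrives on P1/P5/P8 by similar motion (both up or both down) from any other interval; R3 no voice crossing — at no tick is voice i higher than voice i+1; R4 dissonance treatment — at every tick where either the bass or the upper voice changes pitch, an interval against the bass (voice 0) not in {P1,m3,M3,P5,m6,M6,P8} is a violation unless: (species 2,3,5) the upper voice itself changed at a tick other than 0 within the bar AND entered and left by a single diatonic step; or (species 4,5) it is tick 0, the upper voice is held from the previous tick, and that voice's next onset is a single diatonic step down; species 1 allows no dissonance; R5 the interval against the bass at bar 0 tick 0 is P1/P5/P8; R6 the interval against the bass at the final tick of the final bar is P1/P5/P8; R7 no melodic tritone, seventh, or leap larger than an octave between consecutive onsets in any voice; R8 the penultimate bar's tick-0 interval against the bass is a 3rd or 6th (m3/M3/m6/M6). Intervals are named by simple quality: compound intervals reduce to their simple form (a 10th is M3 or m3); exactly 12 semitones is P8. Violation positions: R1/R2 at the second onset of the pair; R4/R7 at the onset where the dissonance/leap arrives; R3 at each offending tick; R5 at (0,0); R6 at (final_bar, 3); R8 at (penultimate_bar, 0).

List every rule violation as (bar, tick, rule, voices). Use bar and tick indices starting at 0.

(1, 0, R4, (0, 2))
(2, 0, R2, (1, 2))
(2, 0, R4, (0, 2))
(3, 0, R4, (0, 2))
(4, 0, R1, (0, 1))
(4, 0, R4, (0, 2))
(5, 0, R4, (0, 2))
(5, 0, R7, (1,))
(7, 0, R2, (1, 2))
(7, 0, R7, (1,))
(8, 0, R1, (1, 2))

bar 0: v0=G3 v1=G4 v2=D5 downbeat P5
bar 1: v0=F3 v1=D4 v2=G4 downbeat M2
bar 2: v0=E3 v1=G3 v2=D4 downbeat m7
bar 3: v0=D3 v1=D4 v2=E4 downbeat M2
bar 4: v0=F3 v1=F4 v2=G4 downbeat M2
bar 5: v0=D3 v1=B3 v2=C4 downbeat m7
bar 6: v0=C3 v1=E3 v2=E4 downbeat M3
bar 7: v0=A3 v1=F4 v2=C5 downbeat m3
bar 8: v0=G3 v1=G4 v2=D5 downbeat P5
  -> R4 @ bar 1 tick 0 v(0, 2): F3/G4 M2 untreated
  -> R2 @ bar 2 tick 0 v(1, 2): D4/G4 P4 -> G3/D4 P5 similar
  -> R4 @ bar 2 tick 0 v(0, 2): E3/D4 m7 untreated
  -> R4 @ bar 3 tick 0 v(0, 2): D3/E4 M2 untreated
  -> R1 @ bar 4 tick 0 v(0, 1): D3/D4 P8 -> F3/F4 P8 similar
  -> R4 @ bar 4 tick 0 v(0, 2): F3/G4 M2 untreated
  -> R4 @ bar 5 tick 0 v(0, 2): D3/C4 m7 untreated
  -> R7 @ bar 5 tick 0 v(1,): F4->B3 leap 6st
  -> R2 @ bar 7 tick 0 v(1, 2): E3/E4 P8 -> F4/C5 P5 similar
  -> R7 @ bar 7 tick 0 v(1,): E3->F4 leap 13st
  -> R1 @ bar 8 tick 0 v(1, 2): F4/C5 P5 -> G4/D5 P5 similar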